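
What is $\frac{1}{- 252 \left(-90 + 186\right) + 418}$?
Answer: $- \frac{1}{23774} \approx -4.2063 \cdot 10^{-5}$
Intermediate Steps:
$\frac{1}{- 252 \left(-90 + 186\right) + 418} = \frac{1}{\left(-252\right) 96 + 418} = \frac{1}{-24192 + 418} = \frac{1}{-23774} = - \frac{1}{23774}$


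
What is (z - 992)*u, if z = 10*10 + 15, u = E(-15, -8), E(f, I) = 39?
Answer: -34203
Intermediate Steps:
u = 39
z = 115 (z = 100 + 15 = 115)
(z - 992)*u = (115 - 992)*39 = -877*39 = -34203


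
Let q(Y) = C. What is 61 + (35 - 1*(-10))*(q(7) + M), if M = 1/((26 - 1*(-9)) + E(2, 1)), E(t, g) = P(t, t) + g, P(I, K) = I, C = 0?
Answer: 2363/38 ≈ 62.184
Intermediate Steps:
q(Y) = 0
E(t, g) = g + t (E(t, g) = t + g = g + t)
M = 1/38 (M = 1/((26 - 1*(-9)) + (1 + 2)) = 1/((26 + 9) + 3) = 1/(35 + 3) = 1/38 ≈ 0.026316)
61 + (35 - 1*(-10))*(q(7) + M) = 61 + (35 - 1*(-10))*(0 + 1/38) = 61 + (35 + 10)*(1/38) = 61 + 45*(1/38) = 61 + 45/38 = 2363/38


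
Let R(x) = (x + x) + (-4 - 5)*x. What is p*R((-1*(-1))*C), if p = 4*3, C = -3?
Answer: 252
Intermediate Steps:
R(x) = -7*x (R(x) = 2*x - 9*x = -7*x)
p = 12
p*R((-1*(-1))*C) = 12*(-7*(-1*(-1))*(-3)) = 12*(-7*(-3)) = 12*21 = 252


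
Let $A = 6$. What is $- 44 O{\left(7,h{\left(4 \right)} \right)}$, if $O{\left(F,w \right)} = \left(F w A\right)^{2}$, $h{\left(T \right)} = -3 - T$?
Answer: $-3803184$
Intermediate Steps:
$O{\left(F,w \right)} = 36 F^{2} w^{2}$ ($O{\left(F,w \right)} = \left(F w 6\right)^{2} = \left(6 F w\right)^{2} = 36 F^{2} w^{2}$)
$- 44 O{\left(7,h{\left(4 \right)} \right)} = - 44 \cdot 36 \cdot 7^{2} \left(-3 - 4\right)^{2} = - 44 \cdot 36 \cdot 49 \left(-3 - 4\right)^{2} = - 44 \cdot 36 \cdot 49 \left(-7\right)^{2} = - 44 \cdot 36 \cdot 49 \cdot 49 = \left(-44\right) 86436 = -3803184$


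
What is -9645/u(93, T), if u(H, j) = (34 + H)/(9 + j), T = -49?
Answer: 385800/127 ≈ 3037.8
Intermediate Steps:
u(H, j) = (34 + H)/(9 + j)
-9645/u(93, T) = -9645*(9 - 49)/(34 + 93) = -9645/(127/(-40)) = -9645/((-1/40*127)) = -9645/(-127/40) = -9645*(-40/127) = 385800/127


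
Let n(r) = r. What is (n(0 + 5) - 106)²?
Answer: 10201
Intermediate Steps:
(n(0 + 5) - 106)² = ((0 + 5) - 106)² = (5 - 106)² = (-101)² = 10201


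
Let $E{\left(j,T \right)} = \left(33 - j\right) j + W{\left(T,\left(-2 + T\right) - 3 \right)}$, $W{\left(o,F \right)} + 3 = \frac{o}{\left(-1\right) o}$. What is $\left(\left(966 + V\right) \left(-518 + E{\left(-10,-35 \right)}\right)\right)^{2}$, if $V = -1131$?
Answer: $24674126400$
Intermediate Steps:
$W{\left(o,F \right)} = -4$ ($W{\left(o,F \right)} = -3 + \frac{o}{\left(-1\right) o} = -3 + o \left(- \frac{1}{o}\right) = -3 - 1 = -4$)
$E{\left(j,T \right)} = -4 + j \left(33 - j\right)$ ($E{\left(j,T \right)} = \left(33 - j\right) j - 4 = j \left(33 - j\right) - 4 = -4 + j \left(33 - j\right)$)
$\left(\left(966 + V\right) \left(-518 + E{\left(-10,-35 \right)}\right)\right)^{2} = \left(\left(966 - 1131\right) \left(-518 - 434\right)\right)^{2} = \left(- 165 \left(-518 - 434\right)\right)^{2} = \left(\left(-165\right) \left(-952\right)\right)^{2} = 157080^{2} = 24674126400$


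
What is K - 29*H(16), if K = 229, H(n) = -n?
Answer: 693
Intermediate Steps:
K - 29*H(16) = 229 - (-29)*16 = 229 - 29*(-16) = 229 + 464 = 693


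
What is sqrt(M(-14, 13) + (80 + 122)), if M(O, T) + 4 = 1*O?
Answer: 2*sqrt(46) ≈ 13.565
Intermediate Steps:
M(O, T) = -4 + O (M(O, T) = -4 + 1*O = -4 + O)
sqrt(M(-14, 13) + (80 + 122)) = sqrt((-4 - 14) + (80 + 122)) = sqrt(-18 + 202) = sqrt(184) = 2*sqrt(46)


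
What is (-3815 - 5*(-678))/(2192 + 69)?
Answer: -25/133 ≈ -0.18797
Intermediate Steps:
(-3815 - 5*(-678))/(2192 + 69) = (-3815 + 3390)/2261 = -425*1/2261 = -25/133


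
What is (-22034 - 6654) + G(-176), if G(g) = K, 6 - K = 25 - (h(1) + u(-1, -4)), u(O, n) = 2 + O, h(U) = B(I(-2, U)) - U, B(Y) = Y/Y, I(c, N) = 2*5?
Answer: -28706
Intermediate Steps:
I(c, N) = 10
B(Y) = 1
h(U) = 1 - U
K = -18 (K = 6 - (25 - ((1 - 1*1) + (2 - 1))) = 6 - (25 - ((1 - 1) + 1)) = 6 - (25 - (0 + 1)) = 6 - (25 - 1*1) = 6 - (25 - 1) = 6 - 1*24 = 6 - 24 = -18)
G(g) = -18
(-22034 - 6654) + G(-176) = (-22034 - 6654) - 18 = -28688 - 18 = -28706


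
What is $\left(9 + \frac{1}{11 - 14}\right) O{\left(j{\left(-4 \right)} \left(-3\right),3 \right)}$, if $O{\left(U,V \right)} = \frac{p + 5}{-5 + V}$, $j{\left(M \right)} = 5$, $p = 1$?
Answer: $-26$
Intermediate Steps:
$O{\left(U,V \right)} = \frac{6}{-5 + V}$ ($O{\left(U,V \right)} = \frac{1 + 5}{-5 + V} = \frac{6}{-5 + V}$)
$\left(9 + \frac{1}{11 - 14}\right) O{\left(j{\left(-4 \right)} \left(-3\right),3 \right)} = \left(9 + \frac{1}{11 - 14}\right) \frac{6}{-5 + 3} = \left(9 + \frac{1}{-3}\right) \frac{6}{-2} = \left(9 - \frac{1}{3}\right) 6 \left(- \frac{1}{2}\right) = \frac{26}{3} \left(-3\right) = -26$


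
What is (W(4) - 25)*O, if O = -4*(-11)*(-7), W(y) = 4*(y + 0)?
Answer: 2772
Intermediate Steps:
W(y) = 4*y
O = -308 (O = 44*(-7) = -308)
(W(4) - 25)*O = (4*4 - 25)*(-308) = (16 - 25)*(-308) = -9*(-308) = 2772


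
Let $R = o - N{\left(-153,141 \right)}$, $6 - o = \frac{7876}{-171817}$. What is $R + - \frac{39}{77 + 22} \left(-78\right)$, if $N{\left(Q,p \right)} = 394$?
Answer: $- \frac{675154174}{1889987} \approx -357.23$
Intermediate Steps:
$o = \frac{1038778}{171817}$ ($o = 6 - \frac{7876}{-171817} = 6 - 7876 \left(- \frac{1}{171817}\right) = 6 - - \frac{7876}{171817} = 6 + \frac{7876}{171817} = \frac{1038778}{171817} \approx 6.0458$)
$R = - \frac{66657120}{171817}$ ($R = \frac{1038778}{171817} - 394 = - \frac{66657120}{171817} \approx -387.95$)
$R + - \frac{39}{77 + 22} \left(-78\right) = - \frac{66657120}{171817} + - \frac{39}{77 + 22} \left(-78\right) = - \frac{66657120}{171817} + - \frac{39}{99} \left(-78\right) = - \frac{66657120}{171817} + \left(-39\right) \frac{1}{99} \left(-78\right) = - \frac{66657120}{171817} - - \frac{338}{11} = - \frac{66657120}{171817} + \frac{338}{11} = - \frac{675154174}{1889987}$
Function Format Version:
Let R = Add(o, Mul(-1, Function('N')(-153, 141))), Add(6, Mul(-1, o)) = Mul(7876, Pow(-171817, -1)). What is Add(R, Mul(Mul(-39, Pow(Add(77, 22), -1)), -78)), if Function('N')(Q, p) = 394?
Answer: Rational(-675154174, 1889987) ≈ -357.23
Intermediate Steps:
o = Rational(1038778, 171817) (o = Add(6, Mul(-1, Mul(7876, Pow(-171817, -1)))) = Add(6, Mul(-1, Mul(7876, Rational(-1, 171817)))) = Add(6, Mul(-1, Rational(-7876, 171817))) = Add(6, Rational(7876, 171817)) = Rational(1038778, 171817) ≈ 6.0458)
R = Rational(-66657120, 171817) (R = Add(Rational(1038778, 171817), Mul(-1, 394)) = Add(Rational(1038778, 171817), -394) = Rational(-66657120, 171817) ≈ -387.95)
Add(R, Mul(Mul(-39, Pow(Add(77, 22), -1)), -78)) = Add(Rational(-66657120, 171817), Mul(Mul(-39, Pow(Add(77, 22), -1)), -78)) = Add(Rational(-66657120, 171817), Mul(Mul(-39, Pow(99, -1)), -78)) = Add(Rational(-66657120, 171817), Mul(Mul(-39, Rational(1, 99)), -78)) = Add(Rational(-66657120, 171817), Mul(Rational(-13, 33), -78)) = Add(Rational(-66657120, 171817), Rational(338, 11)) = Rational(-675154174, 1889987)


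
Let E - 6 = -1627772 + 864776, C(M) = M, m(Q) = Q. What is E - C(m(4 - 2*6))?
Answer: -762982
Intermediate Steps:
E = -762990 (E = 6 + (-1627772 + 864776) = 6 - 762996 = -762990)
E - C(m(4 - 2*6)) = -762990 - (4 - 2*6) = -762990 - (4 - 12) = -762990 - 1*(-8) = -762990 + 8 = -762982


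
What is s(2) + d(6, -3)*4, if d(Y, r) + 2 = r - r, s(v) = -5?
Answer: -13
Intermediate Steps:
d(Y, r) = -2 (d(Y, r) = -2 + (r - r) = -2 + 0 = -2)
s(2) + d(6, -3)*4 = -5 - 2*4 = -5 - 8 = -13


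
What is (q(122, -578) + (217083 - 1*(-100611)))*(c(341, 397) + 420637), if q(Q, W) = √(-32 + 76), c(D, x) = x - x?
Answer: 133633851078 + 841274*√11 ≈ 1.3364e+11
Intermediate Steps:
c(D, x) = 0
q(Q, W) = 2*√11 (q(Q, W) = √44 = 2*√11)
(q(122, -578) + (217083 - 1*(-100611)))*(c(341, 397) + 420637) = (2*√11 + (217083 - 1*(-100611)))*(0 + 420637) = (2*√11 + (217083 + 100611))*420637 = (2*√11 + 317694)*420637 = (317694 + 2*√11)*420637 = 133633851078 + 841274*√11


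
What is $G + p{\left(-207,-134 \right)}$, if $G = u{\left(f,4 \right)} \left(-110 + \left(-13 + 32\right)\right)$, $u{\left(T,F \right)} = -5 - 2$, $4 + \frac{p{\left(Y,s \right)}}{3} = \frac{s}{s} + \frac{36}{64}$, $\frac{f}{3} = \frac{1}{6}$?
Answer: $\frac{10075}{16} \approx 629.69$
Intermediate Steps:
$f = \frac{1}{2}$ ($f = \frac{3}{6} = 3 \cdot \frac{1}{6} = \frac{1}{2} \approx 0.5$)
$p{\left(Y,s \right)} = - \frac{117}{16}$ ($p{\left(Y,s \right)} = -12 + 3 \left(\frac{s}{s} + \frac{36}{64}\right) = -12 + 3 \left(1 + 36 \cdot \frac{1}{64}\right) = -12 + 3 \left(1 + \frac{9}{16}\right) = -12 + 3 \cdot \frac{25}{16} = -12 + \frac{75}{16} = - \frac{117}{16}$)
$u{\left(T,F \right)} = -7$
$G = 637$ ($G = - 7 \left(-110 + \left(-13 + 32\right)\right) = - 7 \left(-110 + 19\right) = \left(-7\right) \left(-91\right) = 637$)
$G + p{\left(-207,-134 \right)} = 637 - \frac{117}{16} = \frac{10075}{16}$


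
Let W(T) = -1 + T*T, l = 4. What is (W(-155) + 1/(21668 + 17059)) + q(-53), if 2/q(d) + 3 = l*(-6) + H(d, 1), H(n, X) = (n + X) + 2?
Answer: 71638986119/2981979 ≈ 24024.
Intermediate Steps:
H(n, X) = 2 + X + n (H(n, X) = (X + n) + 2 = 2 + X + n)
q(d) = 2/(-24 + d) (q(d) = 2/(-3 + (4*(-6) + (2 + 1 + d))) = 2/(-3 + (-24 + (3 + d))) = 2/(-3 + (-21 + d)) = 2/(-24 + d))
W(T) = -1 + T²
(W(-155) + 1/(21668 + 17059)) + q(-53) = ((-1 + (-155)²) + 1/(21668 + 17059)) + 2/(-24 - 53) = ((-1 + 24025) + 1/38727) + 2/(-77) = (24024 + 1/38727) + 2*(-1/77) = 930377449/38727 - 2/77 = 71638986119/2981979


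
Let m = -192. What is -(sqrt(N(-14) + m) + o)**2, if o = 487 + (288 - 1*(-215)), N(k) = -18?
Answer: -(990 + I*sqrt(210))**2 ≈ -9.7989e+5 - 28693.0*I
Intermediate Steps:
o = 990 (o = 487 + (288 + 215) = 487 + 503 = 990)
-(sqrt(N(-14) + m) + o)**2 = -(sqrt(-18 - 192) + 990)**2 = -(sqrt(-210) + 990)**2 = -(I*sqrt(210) + 990)**2 = -(990 + I*sqrt(210))**2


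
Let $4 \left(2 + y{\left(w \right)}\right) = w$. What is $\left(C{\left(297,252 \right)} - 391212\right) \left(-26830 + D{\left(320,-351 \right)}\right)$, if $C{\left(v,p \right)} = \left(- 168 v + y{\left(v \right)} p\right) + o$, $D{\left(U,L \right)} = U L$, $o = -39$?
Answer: $58852101000$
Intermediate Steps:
$y{\left(w \right)} = -2 + \frac{w}{4}$
$D{\left(U,L \right)} = L U$
$C{\left(v,p \right)} = -39 - 168 v + p \left(-2 + \frac{v}{4}\right)$ ($C{\left(v,p \right)} = \left(- 168 v + \left(-2 + \frac{v}{4}\right) p\right) - 39 = \left(- 168 v + p \left(-2 + \frac{v}{4}\right)\right) - 39 = -39 - 168 v + p \left(-2 + \frac{v}{4}\right)$)
$\left(C{\left(297,252 \right)} - 391212\right) \left(-26830 + D{\left(320,-351 \right)}\right) = \left(\left(-39 - 49896 + \frac{1}{4} \cdot 252 \left(-8 + 297\right)\right) - 391212\right) \left(-26830 - 112320\right) = \left(\left(-39 - 49896 + \frac{1}{4} \cdot 252 \cdot 289\right) - 391212\right) \left(-26830 - 112320\right) = \left(\left(-39 - 49896 + 18207\right) - 391212\right) \left(-139150\right) = \left(-31728 - 391212\right) \left(-139150\right) = \left(-422940\right) \left(-139150\right) = 58852101000$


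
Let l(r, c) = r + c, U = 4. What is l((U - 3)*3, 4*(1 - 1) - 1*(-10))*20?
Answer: 260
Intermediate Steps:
l(r, c) = c + r
l((U - 3)*3, 4*(1 - 1) - 1*(-10))*20 = ((4*(1 - 1) - 1*(-10)) + (4 - 3)*3)*20 = ((4*0 + 10) + 1*3)*20 = ((0 + 10) + 3)*20 = (10 + 3)*20 = 13*20 = 260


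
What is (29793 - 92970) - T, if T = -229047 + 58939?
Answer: 106931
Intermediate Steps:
T = -170108
(29793 - 92970) - T = (29793 - 92970) - 1*(-170108) = -63177 + 170108 = 106931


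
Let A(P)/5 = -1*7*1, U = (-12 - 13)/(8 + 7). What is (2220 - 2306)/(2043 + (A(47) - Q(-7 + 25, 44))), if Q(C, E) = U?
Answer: -258/6029 ≈ -0.042793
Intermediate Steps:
U = -5/3 (U = -25/15 = -25*1/15 = -5/3 ≈ -1.6667)
A(P) = -35 (A(P) = 5*(-1*7*1) = 5*(-7*1) = 5*(-7) = -35)
Q(C, E) = -5/3
(2220 - 2306)/(2043 + (A(47) - Q(-7 + 25, 44))) = (2220 - 2306)/(2043 + (-35 - 1*(-5/3))) = -86/(2043 + (-35 + 5/3)) = -86/(2043 - 100/3) = -86/6029/3 = -86*3/6029 = -258/6029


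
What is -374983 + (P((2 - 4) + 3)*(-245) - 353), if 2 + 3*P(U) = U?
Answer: -1125763/3 ≈ -3.7525e+5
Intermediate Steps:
P(U) = -⅔ + U/3
-374983 + (P((2 - 4) + 3)*(-245) - 353) = -374983 + ((-⅔ + ((2 - 4) + 3)/3)*(-245) - 353) = -374983 + ((-⅔ + (-2 + 3)/3)*(-245) - 353) = -374983 + ((-⅔ + (⅓)*1)*(-245) - 353) = -374983 + ((-⅔ + ⅓)*(-245) - 353) = -374983 + (-⅓*(-245) - 353) = -374983 + (245/3 - 353) = -374983 - 814/3 = -1125763/3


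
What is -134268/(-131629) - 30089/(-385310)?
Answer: 55695388061/50717969990 ≈ 1.0981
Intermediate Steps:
-134268/(-131629) - 30089/(-385310) = -134268*(-1/131629) - 30089*(-1/385310) = 134268/131629 + 30089/385310 = 55695388061/50717969990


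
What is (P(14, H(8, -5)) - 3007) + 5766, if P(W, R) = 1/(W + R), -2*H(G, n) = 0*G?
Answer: 38627/14 ≈ 2759.1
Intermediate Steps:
H(G, n) = 0 (H(G, n) = -0*G = -½*0 = 0)
P(W, R) = 1/(R + W)
(P(14, H(8, -5)) - 3007) + 5766 = (1/(0 + 14) - 3007) + 5766 = (1/14 - 3007) + 5766 = -42097/14 + 5766 = 38627/14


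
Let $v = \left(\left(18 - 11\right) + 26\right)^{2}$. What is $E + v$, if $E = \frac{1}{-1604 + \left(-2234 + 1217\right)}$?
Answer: $\frac{2854268}{2621} \approx 1089.0$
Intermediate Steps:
$v = 1089$ ($v = \left(\left(18 - 11\right) + 26\right)^{2} = \left(7 + 26\right)^{2} = 33^{2} = 1089$)
$E = - \frac{1}{2621}$ ($E = \frac{1}{-1604 - 1017} = \frac{1}{-2621} = - \frac{1}{2621} \approx -0.00038153$)
$E + v = - \frac{1}{2621} + 1089 = \frac{2854268}{2621}$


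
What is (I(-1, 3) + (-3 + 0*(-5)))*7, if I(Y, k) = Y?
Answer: -28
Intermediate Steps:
(I(-1, 3) + (-3 + 0*(-5)))*7 = (-1 + (-3 + 0*(-5)))*7 = (-1 + (-3 + 0))*7 = (-1 - 3)*7 = -4*7 = -28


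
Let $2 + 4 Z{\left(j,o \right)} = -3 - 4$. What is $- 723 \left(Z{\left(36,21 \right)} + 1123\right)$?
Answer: $- \frac{3241209}{4} \approx -8.103 \cdot 10^{5}$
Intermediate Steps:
$Z{\left(j,o \right)} = - \frac{9}{4}$ ($Z{\left(j,o \right)} = - \frac{1}{2} + \frac{-3 - 4}{4} = - \frac{1}{2} + \frac{1}{4} \left(-7\right) = - \frac{1}{2} - \frac{7}{4} = - \frac{9}{4}$)
$- 723 \left(Z{\left(36,21 \right)} + 1123\right) = - 723 \left(- \frac{9}{4} + 1123\right) = \left(-723\right) \frac{4483}{4} = - \frac{3241209}{4}$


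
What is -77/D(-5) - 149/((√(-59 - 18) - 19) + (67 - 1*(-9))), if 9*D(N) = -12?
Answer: 367167/6652 + 149*I*√77/3326 ≈ 55.196 + 0.39311*I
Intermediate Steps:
D(N) = -4/3 (D(N) = (⅑)*(-12) = -4/3)
-77/D(-5) - 149/((√(-59 - 18) - 19) + (67 - 1*(-9))) = -77/(-4/3) - 149/((√(-59 - 18) - 19) + (67 - 1*(-9))) = -77*(-¾) - 149/((√(-77) - 19) + (67 + 9)) = 231/4 - 149/((I*√77 - 19) + 76) = 231/4 - 149/((-19 + I*√77) + 76) = 231/4 - 149/(57 + I*√77)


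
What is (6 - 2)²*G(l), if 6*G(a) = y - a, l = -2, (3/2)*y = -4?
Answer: -16/9 ≈ -1.7778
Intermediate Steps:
y = -8/3 (y = (⅔)*(-4) = -8/3 ≈ -2.6667)
G(a) = -4/9 - a/6 (G(a) = (-8/3 - a)/6 = -4/9 - a/6)
(6 - 2)²*G(l) = (6 - 2)²*(-4/9 - ⅙*(-2)) = 4²*(-4/9 + ⅓) = 16*(-⅑) = -16/9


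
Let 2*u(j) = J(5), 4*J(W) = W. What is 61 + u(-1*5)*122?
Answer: 549/4 ≈ 137.25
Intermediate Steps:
J(W) = W/4
u(j) = 5/8 (u(j) = ((1/4)*5)/2 = (1/2)*(5/4) = 5/8)
61 + u(-1*5)*122 = 61 + (5/8)*122 = 61 + 305/4 = 549/4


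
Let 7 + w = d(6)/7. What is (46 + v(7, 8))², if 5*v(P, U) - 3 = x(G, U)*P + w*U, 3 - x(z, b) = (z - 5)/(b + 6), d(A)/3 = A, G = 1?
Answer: 2383936/1225 ≈ 1946.1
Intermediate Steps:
d(A) = 3*A
w = -31/7 (w = -7 + (3*6)/7 = -7 + 18*(⅐) = -7 + 18/7 = -31/7 ≈ -4.4286)
x(z, b) = 3 - (-5 + z)/(6 + b) (x(z, b) = 3 - (z - 5)/(b + 6) = 3 - (-5 + z)/(6 + b))
v(P, U) = ⅗ - 31*U/35 + P*(22 + 3*U)/(5*(6 + U)) (v(P, U) = ⅗ + (((23 - 1*1 + 3*U)/(6 + U))*P - 31*U/7)/5 = ⅗ + (((23 - 1 + 3*U)/(6 + U))*P - 31*U/7)/5 = ⅗ + (((22 + 3*U)/(6 + U))*P - 31*U/7)/5 = ⅗ + (P*(22 + 3*U)/(6 + U) - 31*U/7)/5 = ⅗ + (-31*U/7 + P*(22 + 3*U)/(6 + U))/5 = ⅗ + (-31*U/35 + P*(22 + 3*U)/(5*(6 + U))) = ⅗ - 31*U/35 + P*(22 + 3*U)/(5*(6 + U)))
(46 + v(7, 8))² = (46 + ((6 + 8)*(21 - 31*8) + 7*7*(22 + 3*8))/(35*(6 + 8)))² = (46 + (1/35)*(14*(21 - 248) + 7*7*(22 + 24))/14)² = (46 + (1/35)*(1/14)*(14*(-227) + 7*7*46))² = (46 + (1/35)*(1/14)*(-3178 + 2254))² = (46 + (1/35)*(1/14)*(-924))² = (46 - 66/35)² = (1544/35)² = 2383936/1225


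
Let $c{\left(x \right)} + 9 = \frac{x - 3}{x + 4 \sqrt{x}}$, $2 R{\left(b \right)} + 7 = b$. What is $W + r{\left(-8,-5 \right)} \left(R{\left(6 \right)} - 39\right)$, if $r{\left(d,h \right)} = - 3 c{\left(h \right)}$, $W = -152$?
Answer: $- \frac{16427}{14} + \frac{1264 i \sqrt{5}}{35} \approx -1173.4 + 80.754 i$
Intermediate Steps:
$R{\left(b \right)} = - \frac{7}{2} + \frac{b}{2}$
$c{\left(x \right)} = -9 + \frac{-3 + x}{x + 4 \sqrt{x}}$ ($c{\left(x \right)} = -9 + \frac{x - 3}{x + 4 \sqrt{x}} = -9 + \frac{-3 + x}{x + 4 \sqrt{x}}$)
$r{\left(d,h \right)} = - \frac{3 \left(-3 - 36 \sqrt{h} - 8 h\right)}{h + 4 \sqrt{h}}$ ($r{\left(d,h \right)} = - 3 \frac{-3 - 36 \sqrt{h} - 8 h}{h + 4 \sqrt{h}} = - \frac{3 \left(-3 - 36 \sqrt{h} - 8 h\right)}{h + 4 \sqrt{h}}$)
$W + r{\left(-8,-5 \right)} \left(R{\left(6 \right)} - 39\right) = -152 + \frac{3 \left(3 + 8 \left(-5\right) + 36 \sqrt{-5}\right)}{-5 + 4 \sqrt{-5}} \left(\left(- \frac{7}{2} + \frac{1}{2} \cdot 6\right) - 39\right) = -152 + \frac{3 \left(3 - 40 + 36 i \sqrt{5}\right)}{-5 + 4 i \sqrt{5}} \left(\left(- \frac{7}{2} + 3\right) - 39\right) = -152 + \frac{3 \left(3 - 40 + 36 i \sqrt{5}\right)}{-5 + 4 i \sqrt{5}} \left(- \frac{1}{2} - 39\right) = -152 + \frac{3 \left(-37 + 36 i \sqrt{5}\right)}{-5 + 4 i \sqrt{5}} \left(- \frac{79}{2}\right) = -152 - \frac{237 \left(-37 + 36 i \sqrt{5}\right)}{2 \left(-5 + 4 i \sqrt{5}\right)}$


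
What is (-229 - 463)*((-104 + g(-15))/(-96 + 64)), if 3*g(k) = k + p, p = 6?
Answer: -18511/8 ≈ -2313.9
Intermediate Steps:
g(k) = 2 + k/3 (g(k) = (k + 6)/3 = (6 + k)/3 = 2 + k/3)
(-229 - 463)*((-104 + g(-15))/(-96 + 64)) = (-229 - 463)*((-104 + (2 + (⅓)*(-15)))/(-96 + 64)) = -692*(-104 + (2 - 5))/(-32) = -692*(-104 - 3)*(-1)/32 = -(-74044)*(-1)/32 = -692*107/32 = -18511/8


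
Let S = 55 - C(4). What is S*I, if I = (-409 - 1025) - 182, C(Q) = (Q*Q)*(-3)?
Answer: -166448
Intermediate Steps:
C(Q) = -3*Q² (C(Q) = Q²*(-3) = -3*Q²)
I = -1616 (I = -1434 - 182 = -1616)
S = 103 (S = 55 - (-3)*4² = 55 - (-3)*16 = 55 - 1*(-48) = 55 + 48 = 103)
S*I = 103*(-1616) = -166448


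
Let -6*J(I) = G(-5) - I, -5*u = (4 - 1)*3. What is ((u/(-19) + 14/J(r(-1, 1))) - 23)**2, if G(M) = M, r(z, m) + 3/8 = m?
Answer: 5161984/81225 ≈ 63.552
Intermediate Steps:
r(z, m) = -3/8 + m
u = -9/5 (u = -(4 - 1)*3/5 = -3*3/5 = -1/5*9 = -9/5 ≈ -1.8000)
J(I) = 5/6 + I/6 (J(I) = -(-5 - I)/6 = 5/6 + I/6)
((u/(-19) + 14/J(r(-1, 1))) - 23)**2 = ((-9/5/(-19) + 14/(5/6 + (-3/8 + 1)/6)) - 23)**2 = ((-9/5*(-1/19) + 14/(5/6 + (1/6)*(5/8))) - 23)**2 = ((9/95 + 14/(5/6 + 5/48)) - 23)**2 = ((9/95 + 14/(15/16)) - 23)**2 = ((9/95 + 14*(16/15)) - 23)**2 = ((9/95 + 224/15) - 23)**2 = (4283/285 - 23)**2 = (-2272/285)**2 = 5161984/81225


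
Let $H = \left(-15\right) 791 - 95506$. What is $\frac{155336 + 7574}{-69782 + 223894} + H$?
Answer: $- \frac{8273498321}{77056} \approx -1.0737 \cdot 10^{5}$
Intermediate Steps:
$H = -107371$ ($H = -11865 - 95506 = -107371$)
$\frac{155336 + 7574}{-69782 + 223894} + H = \frac{155336 + 7574}{-69782 + 223894} - 107371 = \frac{162910}{154112} - 107371 = 162910 \cdot \frac{1}{154112} - 107371 = \frac{81455}{77056} - 107371 = - \frac{8273498321}{77056}$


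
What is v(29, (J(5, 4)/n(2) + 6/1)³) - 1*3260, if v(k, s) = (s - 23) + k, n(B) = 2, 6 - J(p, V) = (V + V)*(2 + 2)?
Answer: -3597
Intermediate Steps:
J(p, V) = 6 - 8*V (J(p, V) = 6 - (V + V)*(2 + 2) = 6 - 2*V*4 = 6 - 8*V)
v(k, s) = -23 + k + s (v(k, s) = (-23 + s) + k = -23 + k + s)
v(29, (J(5, 4)/n(2) + 6/1)³) - 1*3260 = (-23 + 29 + ((6 - 8*4)/2 + 6/1)³) - 1*3260 = (-23 + 29 + ((6 - 32)*(½) + 6*1)³) - 3260 = (-23 + 29 + (-26*½ + 6)³) - 3260 = (-23 + 29 + (-13 + 6)³) - 3260 = (-23 + 29 + (-7)³) - 3260 = (-23 + 29 - 343) - 3260 = -337 - 3260 = -3597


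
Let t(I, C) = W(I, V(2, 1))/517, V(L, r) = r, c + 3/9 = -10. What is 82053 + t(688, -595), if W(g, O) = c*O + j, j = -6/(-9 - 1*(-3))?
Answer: 127264175/1551 ≈ 82053.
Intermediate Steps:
c = -31/3 (c = -⅓ - 10 = -31/3 ≈ -10.333)
j = 1 (j = -6/(-9 + 3) = -6/(-6) = -6*(-⅙) = 1)
W(g, O) = 1 - 31*O/3 (W(g, O) = -31*O/3 + 1 = 1 - 31*O/3)
t(I, C) = -28/1551 (t(I, C) = (1 - 31/3*1)/517 = (1 - 31/3)*(1/517) = -28/3*1/517 = -28/1551)
82053 + t(688, -595) = 82053 - 28/1551 = 127264175/1551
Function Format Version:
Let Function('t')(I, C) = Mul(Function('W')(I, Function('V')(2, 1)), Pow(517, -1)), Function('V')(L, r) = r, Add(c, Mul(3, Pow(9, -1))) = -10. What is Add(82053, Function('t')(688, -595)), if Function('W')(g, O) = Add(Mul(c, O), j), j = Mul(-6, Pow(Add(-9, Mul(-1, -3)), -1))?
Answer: Rational(127264175, 1551) ≈ 82053.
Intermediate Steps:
c = Rational(-31, 3) (c = Add(Rational(-1, 3), -10) = Rational(-31, 3) ≈ -10.333)
j = 1 (j = Mul(-6, Pow(Add(-9, 3), -1)) = Mul(-6, Pow(-6, -1)) = Mul(-6, Rational(-1, 6)) = 1)
Function('W')(g, O) = Add(1, Mul(Rational(-31, 3), O)) (Function('W')(g, O) = Add(Mul(Rational(-31, 3), O), 1) = Add(1, Mul(Rational(-31, 3), O)))
Function('t')(I, C) = Rational(-28, 1551) (Function('t')(I, C) = Mul(Add(1, Mul(Rational(-31, 3), 1)), Pow(517, -1)) = Mul(Add(1, Rational(-31, 3)), Rational(1, 517)) = Mul(Rational(-28, 3), Rational(1, 517)) = Rational(-28, 1551))
Add(82053, Function('t')(688, -595)) = Add(82053, Rational(-28, 1551)) = Rational(127264175, 1551)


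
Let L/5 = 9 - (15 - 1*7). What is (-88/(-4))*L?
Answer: 110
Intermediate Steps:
L = 5 (L = 5*(9 - (15 - 1*7)) = 5*(9 - (15 - 7)) = 5*(9 - 1*8) = 5*(9 - 8) = 5*1 = 5)
(-88/(-4))*L = -88/(-4)*5 = -88*(-1)/4*5 = -1*(-22)*5 = 22*5 = 110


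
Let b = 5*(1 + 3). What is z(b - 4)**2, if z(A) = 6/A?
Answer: 9/64 ≈ 0.14063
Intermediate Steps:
b = 20 (b = 5*4 = 20)
z(b - 4)**2 = (6/(20 - 4))**2 = (6/16)**2 = (6*(1/16))**2 = (3/8)**2 = 9/64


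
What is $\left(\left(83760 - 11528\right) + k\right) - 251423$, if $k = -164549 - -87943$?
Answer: $-255797$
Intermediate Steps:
$k = -76606$ ($k = -164549 + 87943 = -76606$)
$\left(\left(83760 - 11528\right) + k\right) - 251423 = \left(\left(83760 - 11528\right) - 76606\right) - 251423 = \left(72232 - 76606\right) - 251423 = -4374 - 251423 = -255797$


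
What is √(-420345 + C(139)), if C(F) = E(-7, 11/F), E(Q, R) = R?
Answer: 2*I*√2030371054/139 ≈ 648.34*I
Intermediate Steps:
C(F) = 11/F
√(-420345 + C(139)) = √(-420345 + 11/139) = √(-58427944/139) = 2*I*√2030371054/139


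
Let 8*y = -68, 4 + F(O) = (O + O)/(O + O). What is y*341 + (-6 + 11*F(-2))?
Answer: -5875/2 ≈ -2937.5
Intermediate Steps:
F(O) = -3 (F(O) = -4 + (O + O)/(O + O) = -4 + (2*O)/((2*O)) = -4 + (2*O)*(1/(2*O)) = -4 + 1 = -3)
y = -17/2 (y = (⅛)*(-68) = -17/2 ≈ -8.5000)
y*341 + (-6 + 11*F(-2)) = -17/2*341 + (-6 + 11*(-3)) = -5797/2 + (-6 - 33) = -5797/2 - 39 = -5875/2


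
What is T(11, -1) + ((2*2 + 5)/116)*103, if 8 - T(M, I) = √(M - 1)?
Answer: 1855/116 - √10 ≈ 12.829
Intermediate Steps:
T(M, I) = 8 - √(-1 + M) (T(M, I) = 8 - √(M - 1) = 8 - √(-1 + M))
T(11, -1) + ((2*2 + 5)/116)*103 = (8 - √(-1 + 11)) + ((2*2 + 5)/116)*103 = (8 - √10) + ((4 + 5)*(1/116))*103 = (8 - √10) + (9*(1/116))*103 = (8 - √10) + (9/116)*103 = (8 - √10) + 927/116 = 1855/116 - √10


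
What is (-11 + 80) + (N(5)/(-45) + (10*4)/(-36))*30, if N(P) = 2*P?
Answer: 29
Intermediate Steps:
(-11 + 80) + (N(5)/(-45) + (10*4)/(-36))*30 = (-11 + 80) + ((2*5)/(-45) + (10*4)/(-36))*30 = 69 + (10*(-1/45) + 40*(-1/36))*30 = 69 + (-2/9 - 10/9)*30 = 69 - 4/3*30 = 69 - 40 = 29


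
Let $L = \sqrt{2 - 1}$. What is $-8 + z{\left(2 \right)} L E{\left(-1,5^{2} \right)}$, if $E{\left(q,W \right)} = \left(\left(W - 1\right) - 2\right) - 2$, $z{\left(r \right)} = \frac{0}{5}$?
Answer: $-8$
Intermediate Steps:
$z{\left(r \right)} = 0$ ($z{\left(r \right)} = 0 \cdot \frac{1}{5} = 0$)
$L = 1$ ($L = \sqrt{1} = 1$)
$E{\left(q,W \right)} = -5 + W$ ($E{\left(q,W \right)} = \left(\left(-1 + W\right) - 2\right) - 2 = \left(-3 + W\right) - 2 = -5 + W$)
$-8 + z{\left(2 \right)} L E{\left(-1,5^{2} \right)} = -8 + 0 \cdot 1 \left(-5 + 5^{2}\right) = -8 + 0 \left(-5 + 25\right) = -8 + 0 \cdot 20 = -8 + 0 = -8$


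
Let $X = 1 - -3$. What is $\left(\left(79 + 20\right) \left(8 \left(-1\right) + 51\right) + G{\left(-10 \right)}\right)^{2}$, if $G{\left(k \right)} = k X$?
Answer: $17783089$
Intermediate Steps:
$X = 4$ ($X = 1 + 3 = 4$)
$G{\left(k \right)} = 4 k$ ($G{\left(k \right)} = k 4 = 4 k$)
$\left(\left(79 + 20\right) \left(8 \left(-1\right) + 51\right) + G{\left(-10 \right)}\right)^{2} = \left(\left(79 + 20\right) \left(8 \left(-1\right) + 51\right) + 4 \left(-10\right)\right)^{2} = \left(99 \left(-8 + 51\right) - 40\right)^{2} = \left(99 \cdot 43 - 40\right)^{2} = \left(4257 - 40\right)^{2} = 4217^{2} = 17783089$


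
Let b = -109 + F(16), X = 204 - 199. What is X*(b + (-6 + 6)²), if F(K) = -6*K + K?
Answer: -945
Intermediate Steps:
X = 5
F(K) = -5*K
b = -189 (b = -109 - 5*16 = -109 - 80 = -189)
X*(b + (-6 + 6)²) = 5*(-189 + (-6 + 6)²) = 5*(-189 + 0²) = 5*(-189 + 0) = 5*(-189) = -945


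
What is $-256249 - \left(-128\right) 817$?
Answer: $-151673$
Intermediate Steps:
$-256249 - \left(-128\right) 817 = -256249 - -104576 = -256249 + 104576 = -151673$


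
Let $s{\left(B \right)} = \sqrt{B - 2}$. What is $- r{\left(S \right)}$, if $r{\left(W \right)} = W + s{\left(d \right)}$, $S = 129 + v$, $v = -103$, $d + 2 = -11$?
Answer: $-26 - i \sqrt{15} \approx -26.0 - 3.873 i$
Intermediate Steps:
$d = -13$ ($d = -2 - 11 = -13$)
$S = 26$ ($S = 129 - 103 = 26$)
$s{\left(B \right)} = \sqrt{-2 + B}$
$r{\left(W \right)} = W + i \sqrt{15}$ ($r{\left(W \right)} = W + \sqrt{-2 - 13} = W + \sqrt{-15} = W + i \sqrt{15}$)
$- r{\left(S \right)} = - (26 + i \sqrt{15}) = -26 - i \sqrt{15}$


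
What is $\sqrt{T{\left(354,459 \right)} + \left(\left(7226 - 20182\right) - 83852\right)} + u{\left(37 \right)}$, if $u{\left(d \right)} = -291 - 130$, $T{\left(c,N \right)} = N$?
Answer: $-421 + i \sqrt{96349} \approx -421.0 + 310.4 i$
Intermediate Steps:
$u{\left(d \right)} = -421$
$\sqrt{T{\left(354,459 \right)} + \left(\left(7226 - 20182\right) - 83852\right)} + u{\left(37 \right)} = \sqrt{459 + \left(\left(7226 - 20182\right) - 83852\right)} - 421 = \sqrt{459 - 96808} - 421 = \sqrt{-96349} - 421 = i \sqrt{96349} - 421 = -421 + i \sqrt{96349}$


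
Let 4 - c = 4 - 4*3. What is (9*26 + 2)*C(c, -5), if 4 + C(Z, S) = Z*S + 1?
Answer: -14868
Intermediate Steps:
c = 12 (c = 4 - (4 - 4*3) = 4 - (4 - 12) = 4 - 1*(-8) = 4 + 8 = 12)
C(Z, S) = -3 + S*Z (C(Z, S) = -4 + (Z*S + 1) = -4 + (S*Z + 1) = -4 + (1 + S*Z) = -3 + S*Z)
(9*26 + 2)*C(c, -5) = (9*26 + 2)*(-3 - 5*12) = (234 + 2)*(-3 - 60) = 236*(-63) = -14868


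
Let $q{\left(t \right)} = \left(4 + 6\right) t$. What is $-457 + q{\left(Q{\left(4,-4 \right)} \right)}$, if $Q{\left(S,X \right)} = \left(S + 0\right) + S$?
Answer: $-377$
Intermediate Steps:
$Q{\left(S,X \right)} = 2 S$ ($Q{\left(S,X \right)} = S + S = 2 S$)
$q{\left(t \right)} = 10 t$
$-457 + q{\left(Q{\left(4,-4 \right)} \right)} = -457 + 10 \cdot 2 \cdot 4 = -457 + 10 \cdot 8 = -457 + 80 = -377$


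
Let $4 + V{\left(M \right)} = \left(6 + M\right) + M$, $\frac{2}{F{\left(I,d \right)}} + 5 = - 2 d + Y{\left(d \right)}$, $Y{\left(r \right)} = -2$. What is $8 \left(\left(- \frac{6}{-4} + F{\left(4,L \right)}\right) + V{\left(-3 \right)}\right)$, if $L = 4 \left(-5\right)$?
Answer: $- \frac{644}{33} \approx -19.515$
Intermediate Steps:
$L = -20$
$F{\left(I,d \right)} = \frac{2}{-7 - 2 d}$ ($F{\left(I,d \right)} = \frac{2}{-5 - \left(2 + 2 d\right)} = \frac{2}{-7 - 2 d}$)
$V{\left(M \right)} = 2 + 2 M$ ($V{\left(M \right)} = -4 + \left(\left(6 + M\right) + M\right) = -4 + \left(6 + 2 M\right) = 2 + 2 M$)
$8 \left(\left(- \frac{6}{-4} + F{\left(4,L \right)}\right) + V{\left(-3 \right)}\right) = 8 \left(\left(- \frac{6}{-4} - \frac{2}{7 + 2 \left(-20\right)}\right) + \left(2 + 2 \left(-3\right)\right)\right) = 8 \left(\left(\left(-6\right) \left(- \frac{1}{4}\right) - \frac{2}{7 - 40}\right) + \left(2 - 6\right)\right) = 8 \left(\left(\frac{3}{2} - \frac{2}{-33}\right) - 4\right) = 8 \left(\left(\frac{3}{2} - - \frac{2}{33}\right) - 4\right) = 8 \left(\left(\frac{3}{2} + \frac{2}{33}\right) - 4\right) = 8 \left(\frac{103}{66} - 4\right) = 8 \left(- \frac{161}{66}\right) = - \frac{644}{33}$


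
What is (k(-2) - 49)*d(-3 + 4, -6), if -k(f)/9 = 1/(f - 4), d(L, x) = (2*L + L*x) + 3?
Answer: 95/2 ≈ 47.500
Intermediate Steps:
d(L, x) = 3 + 2*L + L*x
k(f) = -9/(-4 + f) (k(f) = -9/(f - 4) = -9/(-4 + f))
(k(-2) - 49)*d(-3 + 4, -6) = (-9/(-4 - 2) - 49)*(3 + 2*(-3 + 4) + (-3 + 4)*(-6)) = (-9/(-6) - 49)*(3 + 2*1 + 1*(-6)) = (-9*(-⅙) - 49)*(3 + 2 - 6) = (3/2 - 49)*(-1) = -95/2*(-1) = 95/2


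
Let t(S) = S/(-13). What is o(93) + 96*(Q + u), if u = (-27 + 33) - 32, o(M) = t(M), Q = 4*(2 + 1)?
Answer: -17565/13 ≈ -1351.2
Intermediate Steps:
Q = 12 (Q = 4*3 = 12)
t(S) = -S/13 (t(S) = S*(-1/13) = -S/13)
o(M) = -M/13
u = -26 (u = 6 - 32 = -26)
o(93) + 96*(Q + u) = -1/13*93 + 96*(12 - 26) = -93/13 + 96*(-14) = -93/13 - 1344 = -17565/13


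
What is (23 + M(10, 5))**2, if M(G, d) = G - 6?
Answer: 729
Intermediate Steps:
M(G, d) = -6 + G
(23 + M(10, 5))**2 = (23 + (-6 + 10))**2 = (23 + 4)**2 = 27**2 = 729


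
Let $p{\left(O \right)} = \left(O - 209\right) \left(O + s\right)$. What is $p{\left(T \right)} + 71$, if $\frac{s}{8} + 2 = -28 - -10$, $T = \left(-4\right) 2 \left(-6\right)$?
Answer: $18103$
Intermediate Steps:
$T = 48$ ($T = \left(-8\right) \left(-6\right) = 48$)
$s = -160$ ($s = -16 + 8 \left(-28 - -10\right) = -16 + 8 \left(-28 + 10\right) = -16 + 8 \left(-18\right) = -16 - 144 = -160$)
$p{\left(O \right)} = \left(-209 + O\right) \left(-160 + O\right)$ ($p{\left(O \right)} = \left(O - 209\right) \left(O - 160\right) = \left(-209 + O\right) \left(-160 + O\right)$)
$p{\left(T \right)} + 71 = \left(33440 + 48^{2} - 17712\right) + 71 = \left(33440 + 2304 - 17712\right) + 71 = 18032 + 71 = 18103$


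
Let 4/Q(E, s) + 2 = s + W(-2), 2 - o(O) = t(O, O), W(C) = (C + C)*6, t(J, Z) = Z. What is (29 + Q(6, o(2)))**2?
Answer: 140625/169 ≈ 832.10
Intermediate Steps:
W(C) = 12*C (W(C) = (2*C)*6 = 12*C)
o(O) = 2 - O
Q(E, s) = 4/(-26 + s) (Q(E, s) = 4/(-2 + (s + 12*(-2))) = 4/(-2 + (s - 24)) = 4/(-2 + (-24 + s)) = 4/(-26 + s))
(29 + Q(6, o(2)))**2 = (29 + 4/(-26 + (2 - 1*2)))**2 = (29 + 4/(-26 + (2 - 2)))**2 = (29 + 4/(-26 + 0))**2 = (29 + 4/(-26))**2 = (29 + 4*(-1/26))**2 = (29 - 2/13)**2 = (375/13)**2 = 140625/169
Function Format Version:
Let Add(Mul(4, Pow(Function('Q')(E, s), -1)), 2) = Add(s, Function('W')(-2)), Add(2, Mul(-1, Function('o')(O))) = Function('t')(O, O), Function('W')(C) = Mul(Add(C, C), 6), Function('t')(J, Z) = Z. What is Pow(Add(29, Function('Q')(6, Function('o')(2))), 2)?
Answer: Rational(140625, 169) ≈ 832.10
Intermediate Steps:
Function('W')(C) = Mul(12, C) (Function('W')(C) = Mul(Mul(2, C), 6) = Mul(12, C))
Function('o')(O) = Add(2, Mul(-1, O))
Function('Q')(E, s) = Mul(4, Pow(Add(-26, s), -1)) (Function('Q')(E, s) = Mul(4, Pow(Add(-2, Add(s, Mul(12, -2))), -1)) = Mul(4, Pow(Add(-2, Add(s, -24)), -1)) = Mul(4, Pow(Add(-2, Add(-24, s)), -1)) = Mul(4, Pow(Add(-26, s), -1)))
Pow(Add(29, Function('Q')(6, Function('o')(2))), 2) = Pow(Add(29, Mul(4, Pow(Add(-26, Add(2, Mul(-1, 2))), -1))), 2) = Pow(Add(29, Mul(4, Pow(Add(-26, Add(2, -2)), -1))), 2) = Pow(Add(29, Mul(4, Pow(Add(-26, 0), -1))), 2) = Pow(Add(29, Mul(4, Pow(-26, -1))), 2) = Pow(Add(29, Mul(4, Rational(-1, 26))), 2) = Pow(Add(29, Rational(-2, 13)), 2) = Pow(Rational(375, 13), 2) = Rational(140625, 169)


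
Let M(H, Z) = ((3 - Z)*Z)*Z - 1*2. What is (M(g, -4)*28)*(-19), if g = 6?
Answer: -58520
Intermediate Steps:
M(H, Z) = -2 + Z²*(3 - Z) (M(H, Z) = (Z*(3 - Z))*Z - 2 = Z²*(3 - Z) - 2 = -2 + Z²*(3 - Z))
(M(g, -4)*28)*(-19) = ((-2 - 1*(-4)³ + 3*(-4)²)*28)*(-19) = ((-2 - 1*(-64) + 3*16)*28)*(-19) = ((-2 + 64 + 48)*28)*(-19) = (110*28)*(-19) = 3080*(-19) = -58520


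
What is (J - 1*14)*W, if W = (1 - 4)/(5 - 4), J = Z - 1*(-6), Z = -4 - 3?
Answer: 45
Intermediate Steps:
Z = -7
J = -1 (J = -7 - 1*(-6) = -7 + 6 = -1)
W = -3 (W = -3/1 = -3*1 = -3)
(J - 1*14)*W = (-1 - 1*14)*(-3) = (-1 - 14)*(-3) = -15*(-3) = 45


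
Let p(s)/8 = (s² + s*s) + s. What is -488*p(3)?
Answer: -81984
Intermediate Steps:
p(s) = 8*s + 16*s² (p(s) = 8*((s² + s*s) + s) = 8*((s² + s²) + s) = 8*(2*s² + s) = 8*(s + 2*s²) = 8*s + 16*s²)
-488*p(3) = -3904*3*(1 + 2*3) = -3904*3*(1 + 6) = -3904*3*7 = -488*168 = -81984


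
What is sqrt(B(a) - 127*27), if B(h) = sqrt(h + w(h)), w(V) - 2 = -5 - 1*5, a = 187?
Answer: sqrt(-3429 + sqrt(179)) ≈ 58.443*I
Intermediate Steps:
w(V) = -8 (w(V) = 2 + (-5 - 1*5) = 2 + (-5 - 5) = 2 - 10 = -8)
B(h) = sqrt(-8 + h) (B(h) = sqrt(h - 8) = sqrt(-8 + h))
sqrt(B(a) - 127*27) = sqrt(sqrt(-8 + 187) - 127*27) = sqrt(sqrt(179) - 3429) = sqrt(-3429 + sqrt(179))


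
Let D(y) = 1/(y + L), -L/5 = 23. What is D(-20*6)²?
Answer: 1/55225 ≈ 1.8108e-5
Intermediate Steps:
L = -115 (L = -5*23 = -115)
D(y) = 1/(-115 + y) (D(y) = 1/(y - 115) = 1/(-115 + y))
D(-20*6)² = (1/(-115 - 20*6))² = (1/(-115 - 120))² = (1/(-235))² = (-1/235)² = 1/55225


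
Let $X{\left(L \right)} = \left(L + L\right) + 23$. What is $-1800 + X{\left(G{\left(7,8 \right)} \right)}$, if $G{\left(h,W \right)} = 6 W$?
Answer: $-1681$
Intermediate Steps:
$X{\left(L \right)} = 23 + 2 L$ ($X{\left(L \right)} = 2 L + 23 = 23 + 2 L$)
$-1800 + X{\left(G{\left(7,8 \right)} \right)} = -1800 + \left(23 + 2 \cdot 6 \cdot 8\right) = -1800 + \left(23 + 2 \cdot 48\right) = -1800 + \left(23 + 96\right) = -1800 + 119 = -1681$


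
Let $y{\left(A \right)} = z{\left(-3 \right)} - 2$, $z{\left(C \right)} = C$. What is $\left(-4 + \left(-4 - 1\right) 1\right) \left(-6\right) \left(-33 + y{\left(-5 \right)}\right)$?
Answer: $-2052$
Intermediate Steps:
$y{\left(A \right)} = -5$ ($y{\left(A \right)} = -3 - 2 = -5$)
$\left(-4 + \left(-4 - 1\right) 1\right) \left(-6\right) \left(-33 + y{\left(-5 \right)}\right) = \left(-4 + \left(-4 - 1\right) 1\right) \left(-6\right) \left(-33 - 5\right) = \left(-4 - 5\right) \left(-6\right) \left(-38\right) = \left(-9\right) \left(-6\right) \left(-38\right) = 54 \left(-38\right) = -2052$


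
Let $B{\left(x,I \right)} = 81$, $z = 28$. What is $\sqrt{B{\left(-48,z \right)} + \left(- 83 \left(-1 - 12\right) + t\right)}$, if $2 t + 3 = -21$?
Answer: $2 \sqrt{287} \approx 33.882$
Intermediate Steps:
$t = -12$ ($t = - \frac{3}{2} + \frac{1}{2} \left(-21\right) = - \frac{3}{2} - \frac{21}{2} = -12$)
$\sqrt{B{\left(-48,z \right)} + \left(- 83 \left(-1 - 12\right) + t\right)} = \sqrt{81 - \left(12 + 83 \left(-1 - 12\right)\right)} = \sqrt{81 - -1067} = \sqrt{81 + \left(1079 - 12\right)} = \sqrt{81 + 1067} = \sqrt{1148} = 2 \sqrt{287}$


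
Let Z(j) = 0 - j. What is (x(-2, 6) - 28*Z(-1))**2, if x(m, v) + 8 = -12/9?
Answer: 12544/9 ≈ 1393.8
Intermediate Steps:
x(m, v) = -28/3 (x(m, v) = -8 - 12/9 = -8 - 12*1/9 = -8 - 4/3 = -28/3)
Z(j) = -j
(x(-2, 6) - 28*Z(-1))**2 = (-28/3 - (-28)*(-1))**2 = (-28/3 - 28*1)**2 = (-28/3 - 28)**2 = (-112/3)**2 = 12544/9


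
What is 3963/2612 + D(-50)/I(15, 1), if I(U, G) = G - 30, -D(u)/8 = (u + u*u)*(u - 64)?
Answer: -5836137873/75748 ≈ -77047.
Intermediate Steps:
D(u) = -8*(-64 + u)*(u + u²) (D(u) = -8*(u + u*u)*(u - 64) = -8*(u + u²)*(-64 + u) = -8*(-64 + u)*(u + u²))
I(U, G) = -30 + G
3963/2612 + D(-50)/I(15, 1) = 3963/2612 + (8*(-50)*(64 - 1*(-50)² + 63*(-50)))/(-30 + 1) = 3963*(1/2612) + (8*(-50)*(64 - 1*2500 - 3150))/(-29) = 3963/2612 + (8*(-50)*(64 - 2500 - 3150))*(-1/29) = 3963/2612 + (8*(-50)*(-5586))*(-1/29) = 3963/2612 + 2234400*(-1/29) = 3963/2612 - 2234400/29 = -5836137873/75748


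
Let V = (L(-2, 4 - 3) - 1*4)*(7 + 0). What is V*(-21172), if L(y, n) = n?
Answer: 444612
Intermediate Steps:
V = -21 (V = ((4 - 3) - 1*4)*(7 + 0) = (1 - 4)*7 = -3*7 = -21)
V*(-21172) = -21*(-21172) = 444612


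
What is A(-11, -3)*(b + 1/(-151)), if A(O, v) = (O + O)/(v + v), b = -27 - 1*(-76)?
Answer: 27126/151 ≈ 179.64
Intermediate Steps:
b = 49 (b = -27 + 76 = 49)
A(O, v) = O/v (A(O, v) = (2*O)/((2*v)) = (2*O)*(1/(2*v)) = O/v)
A(-11, -3)*(b + 1/(-151)) = (-11/(-3))*(49 + 1/(-151)) = (-11*(-1/3))*(49 - 1/151) = (11/3)*(7398/151) = 27126/151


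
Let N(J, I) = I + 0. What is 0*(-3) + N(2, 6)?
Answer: 6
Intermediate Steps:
N(J, I) = I
0*(-3) + N(2, 6) = 0*(-3) + 6 = 0 + 6 = 6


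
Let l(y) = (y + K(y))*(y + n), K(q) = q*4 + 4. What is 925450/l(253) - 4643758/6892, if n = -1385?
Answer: -417323357404/618775821 ≈ -674.43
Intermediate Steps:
K(q) = 4 + 4*q (K(q) = 4*q + 4 = 4 + 4*q)
l(y) = (-1385 + y)*(4 + 5*y) (l(y) = (y + (4 + 4*y))*(y - 1385) = (4 + 5*y)*(-1385 + y) = (-1385 + y)*(4 + 5*y))
925450/l(253) - 4643758/6892 = 925450/(-5540 - 6921*253 + 5*253²) - 4643758/6892 = 925450/(-5540 - 1751013 + 5*64009) - 4643758*1/6892 = 925450/(-5540 - 1751013 + 320045) - 2321879/3446 = 925450/(-1436508) - 2321879/3446 = 925450*(-1/1436508) - 2321879/3446 = -462725/718254 - 2321879/3446 = -417323357404/618775821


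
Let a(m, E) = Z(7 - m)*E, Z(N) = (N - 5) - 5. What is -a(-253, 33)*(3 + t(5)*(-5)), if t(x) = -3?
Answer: -148500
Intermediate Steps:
Z(N) = -10 + N (Z(N) = (-5 + N) - 5 = -10 + N)
a(m, E) = E*(-3 - m) (a(m, E) = (-10 + (7 - m))*E = (-3 - m)*E = E*(-3 - m))
-a(-253, 33)*(3 + t(5)*(-5)) = -(-1*33*(3 - 253))*(3 - 3*(-5)) = -(-1*33*(-250))*(3 + 15) = -8250*18 = -1*148500 = -148500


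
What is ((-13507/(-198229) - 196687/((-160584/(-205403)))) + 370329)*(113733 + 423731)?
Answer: 253951320608044059529/3979050717 ≈ 6.3822e+10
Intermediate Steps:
((-13507/(-198229) - 196687/((-160584/(-205403)))) + 370329)*(113733 + 423731) = ((-13507*(-1/198229) - 196687/((-160584*(-1/205403)))) + 370329)*537464 = ((13507/198229 - 196687/160584/205403) + 370329)*537464 = ((13507/198229 - 196687*205403/160584) + 370329)*537464 = ((13507/198229 - 40400099861/160584) + 370329)*537464 = (-8008469226338081/31832405736 + 370329)*537464 = (3779993757469063/31832405736)*537464 = 253951320608044059529/3979050717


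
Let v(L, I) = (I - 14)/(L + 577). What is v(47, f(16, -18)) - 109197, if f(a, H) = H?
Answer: -4258685/39 ≈ -1.0920e+5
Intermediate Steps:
v(L, I) = (-14 + I)/(577 + L)
v(47, f(16, -18)) - 109197 = (-14 - 18)/(577 + 47) - 109197 = -32/624 - 109197 = (1/624)*(-32) - 109197 = -2/39 - 109197 = -4258685/39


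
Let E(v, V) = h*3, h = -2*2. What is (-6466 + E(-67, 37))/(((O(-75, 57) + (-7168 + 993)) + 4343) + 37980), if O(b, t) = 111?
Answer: -6478/36259 ≈ -0.17866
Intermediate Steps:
h = -4
E(v, V) = -12 (E(v, V) = -4*3 = -12)
(-6466 + E(-67, 37))/(((O(-75, 57) + (-7168 + 993)) + 4343) + 37980) = (-6466 - 12)/(((111 + (-7168 + 993)) + 4343) + 37980) = -6478/(((111 - 6175) + 4343) + 37980) = -6478/((-6064 + 4343) + 37980) = -6478/(-1721 + 37980) = -6478/36259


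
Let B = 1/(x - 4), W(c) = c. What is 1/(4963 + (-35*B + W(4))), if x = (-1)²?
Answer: 3/14936 ≈ 0.00020086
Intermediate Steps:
x = 1
B = -⅓ (B = 1/(1 - 4) = 1/(-3) = -⅓ ≈ -0.33333)
1/(4963 + (-35*B + W(4))) = 1/(4963 + (-35*(-⅓) + 4)) = 1/(4963 + (35/3 + 4)) = 1/(4963 + 47/3) = 1/(14936/3) = 3/14936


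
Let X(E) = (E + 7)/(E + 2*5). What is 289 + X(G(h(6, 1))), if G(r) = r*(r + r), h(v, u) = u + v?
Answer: 10439/36 ≈ 289.97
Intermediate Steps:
G(r) = 2*r² (G(r) = r*(2*r) = 2*r²)
X(E) = (7 + E)/(10 + E) (X(E) = (7 + E)/(E + 10) = (7 + E)/(10 + E))
289 + X(G(h(6, 1))) = 289 + (7 + 2*(1 + 6)²)/(10 + 2*(1 + 6)²) = 289 + (7 + 2*7²)/(10 + 2*7²) = 289 + (7 + 2*49)/(10 + 2*49) = 289 + (7 + 98)/(10 + 98) = 289 + 105/108 = 289 + (1/108)*105 = 289 + 35/36 = 10439/36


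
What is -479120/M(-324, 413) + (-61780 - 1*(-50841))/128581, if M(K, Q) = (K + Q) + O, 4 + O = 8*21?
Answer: -61608496287/32530993 ≈ -1893.8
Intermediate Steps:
O = 164 (O = -4 + 8*21 = -4 + 168 = 164)
M(K, Q) = 164 + K + Q (M(K, Q) = (K + Q) + 164 = 164 + K + Q)
-479120/M(-324, 413) + (-61780 - 1*(-50841))/128581 = -479120/(164 - 324 + 413) + (-61780 - 1*(-50841))/128581 = -479120/253 + (-61780 + 50841)*(1/128581) = -479120*1/253 - 10939*1/128581 = -479120/253 - 10939/128581 = -61608496287/32530993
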